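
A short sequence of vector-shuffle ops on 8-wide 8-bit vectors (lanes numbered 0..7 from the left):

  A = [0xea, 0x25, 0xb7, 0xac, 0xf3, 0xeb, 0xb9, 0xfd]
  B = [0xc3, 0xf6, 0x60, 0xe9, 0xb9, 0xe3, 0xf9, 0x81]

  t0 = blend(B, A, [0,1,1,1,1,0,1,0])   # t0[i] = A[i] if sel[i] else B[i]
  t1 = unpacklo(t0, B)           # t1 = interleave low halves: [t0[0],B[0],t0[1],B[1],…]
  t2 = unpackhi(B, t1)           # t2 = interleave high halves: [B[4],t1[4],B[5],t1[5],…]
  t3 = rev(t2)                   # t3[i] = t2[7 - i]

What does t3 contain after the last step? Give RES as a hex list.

→ t0 |c3|25|b7|ac|f3|e3|b9|81|
→ t1 |c3|c3|25|f6|b7|60|ac|e9|
→ t2 |b9|b7|e3|60|f9|ac|81|e9|
→ t3 |e9|81|ac|f9|60|e3|b7|b9|

RES = [ 0xe9  0x81  0xac  0xf9  0x60  0xe3  0xb7  0xb9 ]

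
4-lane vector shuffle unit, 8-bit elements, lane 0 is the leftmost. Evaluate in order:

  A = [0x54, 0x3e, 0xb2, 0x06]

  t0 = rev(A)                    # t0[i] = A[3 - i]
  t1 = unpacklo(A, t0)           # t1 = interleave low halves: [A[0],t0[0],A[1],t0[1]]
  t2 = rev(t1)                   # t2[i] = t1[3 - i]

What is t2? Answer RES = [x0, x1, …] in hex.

RES = [0xb2, 0x3e, 0x06, 0x54]

t0 = [0x06, 0xb2, 0x3e, 0x54]
t1 = [0x54, 0x06, 0x3e, 0xb2]
t2 = [0xb2, 0x3e, 0x06, 0x54]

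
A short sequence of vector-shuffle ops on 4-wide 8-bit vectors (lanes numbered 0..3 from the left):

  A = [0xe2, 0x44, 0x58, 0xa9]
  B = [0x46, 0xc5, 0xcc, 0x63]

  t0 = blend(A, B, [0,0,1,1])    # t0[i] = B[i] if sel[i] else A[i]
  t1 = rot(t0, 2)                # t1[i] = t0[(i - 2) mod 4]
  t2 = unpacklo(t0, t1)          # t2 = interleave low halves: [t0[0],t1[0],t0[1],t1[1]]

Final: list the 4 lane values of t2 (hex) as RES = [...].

  t0: e2 44 cc 63
  t1: cc 63 e2 44
  t2: e2 cc 44 63

RES = [ 0xe2  0xcc  0x44  0x63 ]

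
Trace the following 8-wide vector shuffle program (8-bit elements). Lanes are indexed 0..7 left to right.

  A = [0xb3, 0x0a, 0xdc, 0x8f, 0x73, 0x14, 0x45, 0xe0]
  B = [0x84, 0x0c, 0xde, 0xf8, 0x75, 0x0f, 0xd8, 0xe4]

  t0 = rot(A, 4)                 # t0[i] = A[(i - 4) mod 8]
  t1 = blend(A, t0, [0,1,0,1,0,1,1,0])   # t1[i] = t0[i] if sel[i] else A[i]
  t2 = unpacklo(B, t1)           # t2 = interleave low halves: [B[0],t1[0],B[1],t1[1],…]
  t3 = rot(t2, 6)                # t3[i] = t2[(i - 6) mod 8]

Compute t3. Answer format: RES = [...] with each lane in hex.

RES = [ 0x0c  0x14  0xde  0xdc  0xf8  0xe0  0x84  0xb3 ]

t0 = [0x73, 0x14, 0x45, 0xe0, 0xb3, 0x0a, 0xdc, 0x8f]
t1 = [0xb3, 0x14, 0xdc, 0xe0, 0x73, 0x0a, 0xdc, 0xe0]
t2 = [0x84, 0xb3, 0x0c, 0x14, 0xde, 0xdc, 0xf8, 0xe0]
t3 = [0x0c, 0x14, 0xde, 0xdc, 0xf8, 0xe0, 0x84, 0xb3]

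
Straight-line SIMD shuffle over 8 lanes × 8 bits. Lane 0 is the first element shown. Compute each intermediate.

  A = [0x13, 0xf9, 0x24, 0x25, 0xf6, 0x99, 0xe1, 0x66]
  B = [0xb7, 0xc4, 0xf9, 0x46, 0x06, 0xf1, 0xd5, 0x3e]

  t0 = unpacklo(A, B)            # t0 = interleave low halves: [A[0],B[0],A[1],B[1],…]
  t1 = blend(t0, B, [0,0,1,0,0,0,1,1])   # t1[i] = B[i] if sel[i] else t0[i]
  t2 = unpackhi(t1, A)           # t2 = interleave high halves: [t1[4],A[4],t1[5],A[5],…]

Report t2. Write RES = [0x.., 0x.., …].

RES = [0x24, 0xf6, 0xf9, 0x99, 0xd5, 0xe1, 0x3e, 0x66]

  t0: 13 b7 f9 c4 24 f9 25 46
  t1: 13 b7 f9 c4 24 f9 d5 3e
  t2: 24 f6 f9 99 d5 e1 3e 66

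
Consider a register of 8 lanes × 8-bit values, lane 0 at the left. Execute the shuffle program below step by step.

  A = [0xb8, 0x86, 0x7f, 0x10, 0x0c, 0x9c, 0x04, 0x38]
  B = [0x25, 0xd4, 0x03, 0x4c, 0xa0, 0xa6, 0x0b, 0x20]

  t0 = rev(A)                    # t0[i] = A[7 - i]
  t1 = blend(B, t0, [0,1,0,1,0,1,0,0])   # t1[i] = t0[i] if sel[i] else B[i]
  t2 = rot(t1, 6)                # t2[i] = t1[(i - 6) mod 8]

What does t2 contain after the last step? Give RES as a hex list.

RES = [ 0x03  0x0c  0xa0  0x7f  0x0b  0x20  0x25  0x04 ]

→ t0 |38|04|9c|0c|10|7f|86|b8|
→ t1 |25|04|03|0c|a0|7f|0b|20|
→ t2 |03|0c|a0|7f|0b|20|25|04|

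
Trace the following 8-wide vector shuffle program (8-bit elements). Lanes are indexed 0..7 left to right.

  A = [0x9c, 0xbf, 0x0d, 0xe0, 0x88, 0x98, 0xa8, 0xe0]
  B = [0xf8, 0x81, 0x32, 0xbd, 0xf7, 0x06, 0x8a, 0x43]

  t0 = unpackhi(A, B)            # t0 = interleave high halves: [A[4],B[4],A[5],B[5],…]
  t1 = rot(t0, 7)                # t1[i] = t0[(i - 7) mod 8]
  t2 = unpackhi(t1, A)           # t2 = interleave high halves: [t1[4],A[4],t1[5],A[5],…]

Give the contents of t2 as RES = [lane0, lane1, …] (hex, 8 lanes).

RES = [0x8a, 0x88, 0xe0, 0x98, 0x43, 0xa8, 0x88, 0xe0]

t0 = [0x88, 0xf7, 0x98, 0x06, 0xa8, 0x8a, 0xe0, 0x43]
t1 = [0xf7, 0x98, 0x06, 0xa8, 0x8a, 0xe0, 0x43, 0x88]
t2 = [0x8a, 0x88, 0xe0, 0x98, 0x43, 0xa8, 0x88, 0xe0]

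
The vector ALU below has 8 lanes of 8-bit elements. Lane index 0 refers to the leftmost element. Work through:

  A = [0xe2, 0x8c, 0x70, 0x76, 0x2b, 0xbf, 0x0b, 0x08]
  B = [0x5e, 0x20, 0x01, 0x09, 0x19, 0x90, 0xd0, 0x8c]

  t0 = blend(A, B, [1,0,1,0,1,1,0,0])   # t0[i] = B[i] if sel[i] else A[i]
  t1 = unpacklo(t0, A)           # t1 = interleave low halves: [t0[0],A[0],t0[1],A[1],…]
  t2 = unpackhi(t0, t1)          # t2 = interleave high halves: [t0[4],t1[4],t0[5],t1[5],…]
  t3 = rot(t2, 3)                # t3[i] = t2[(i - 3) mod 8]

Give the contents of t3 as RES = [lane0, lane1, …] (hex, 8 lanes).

RES = [ 0x76  0x08  0x76  0x19  0x01  0x90  0x70  0x0b ]

→ t0 |5e|8c|01|76|19|90|0b|08|
→ t1 |5e|e2|8c|8c|01|70|76|76|
→ t2 |19|01|90|70|0b|76|08|76|
→ t3 |76|08|76|19|01|90|70|0b|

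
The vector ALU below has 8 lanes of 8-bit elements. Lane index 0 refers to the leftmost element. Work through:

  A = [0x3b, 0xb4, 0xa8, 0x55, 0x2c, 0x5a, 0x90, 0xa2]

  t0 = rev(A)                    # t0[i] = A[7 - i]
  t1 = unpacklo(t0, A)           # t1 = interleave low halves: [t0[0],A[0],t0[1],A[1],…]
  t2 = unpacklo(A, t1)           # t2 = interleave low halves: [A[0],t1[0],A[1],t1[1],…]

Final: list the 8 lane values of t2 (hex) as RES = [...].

RES = [ 0x3b  0xa2  0xb4  0x3b  0xa8  0x90  0x55  0xb4 ]

  t0: a2 90 5a 2c 55 a8 b4 3b
  t1: a2 3b 90 b4 5a a8 2c 55
  t2: 3b a2 b4 3b a8 90 55 b4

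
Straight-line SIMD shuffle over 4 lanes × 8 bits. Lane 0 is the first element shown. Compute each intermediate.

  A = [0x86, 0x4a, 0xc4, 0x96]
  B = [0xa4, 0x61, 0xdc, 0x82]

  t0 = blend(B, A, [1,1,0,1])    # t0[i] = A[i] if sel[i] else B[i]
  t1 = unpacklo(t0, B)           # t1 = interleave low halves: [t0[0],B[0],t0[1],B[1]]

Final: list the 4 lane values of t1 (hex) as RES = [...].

  t0: 86 4a dc 96
  t1: 86 a4 4a 61

RES = [ 0x86  0xa4  0x4a  0x61 ]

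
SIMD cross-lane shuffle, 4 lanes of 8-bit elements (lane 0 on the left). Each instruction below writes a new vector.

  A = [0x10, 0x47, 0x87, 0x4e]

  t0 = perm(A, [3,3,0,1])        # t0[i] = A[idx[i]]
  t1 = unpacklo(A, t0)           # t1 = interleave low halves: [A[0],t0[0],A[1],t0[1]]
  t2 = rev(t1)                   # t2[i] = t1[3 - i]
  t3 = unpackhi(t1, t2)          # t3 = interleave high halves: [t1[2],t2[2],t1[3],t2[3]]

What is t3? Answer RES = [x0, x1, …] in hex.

RES = [ 0x47  0x4e  0x4e  0x10 ]

  t0: 4e 4e 10 47
  t1: 10 4e 47 4e
  t2: 4e 47 4e 10
  t3: 47 4e 4e 10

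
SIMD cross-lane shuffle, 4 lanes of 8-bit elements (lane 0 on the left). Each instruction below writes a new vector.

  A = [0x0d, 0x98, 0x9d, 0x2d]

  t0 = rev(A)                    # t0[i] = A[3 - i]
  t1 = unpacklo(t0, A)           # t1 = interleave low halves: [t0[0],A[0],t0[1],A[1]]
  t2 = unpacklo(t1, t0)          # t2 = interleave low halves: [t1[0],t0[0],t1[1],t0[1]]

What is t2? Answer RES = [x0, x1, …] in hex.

RES = [ 0x2d  0x2d  0x0d  0x9d ]

  t0: 2d 9d 98 0d
  t1: 2d 0d 9d 98
  t2: 2d 2d 0d 9d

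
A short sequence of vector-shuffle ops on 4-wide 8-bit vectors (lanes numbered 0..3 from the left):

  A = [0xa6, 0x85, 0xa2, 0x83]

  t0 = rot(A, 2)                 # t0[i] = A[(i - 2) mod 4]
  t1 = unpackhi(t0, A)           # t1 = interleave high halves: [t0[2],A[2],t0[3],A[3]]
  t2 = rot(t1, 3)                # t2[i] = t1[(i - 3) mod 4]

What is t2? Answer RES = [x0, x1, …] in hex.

RES = [ 0xa2  0x85  0x83  0xa6 ]

t0 = [0xa2, 0x83, 0xa6, 0x85]
t1 = [0xa6, 0xa2, 0x85, 0x83]
t2 = [0xa2, 0x85, 0x83, 0xa6]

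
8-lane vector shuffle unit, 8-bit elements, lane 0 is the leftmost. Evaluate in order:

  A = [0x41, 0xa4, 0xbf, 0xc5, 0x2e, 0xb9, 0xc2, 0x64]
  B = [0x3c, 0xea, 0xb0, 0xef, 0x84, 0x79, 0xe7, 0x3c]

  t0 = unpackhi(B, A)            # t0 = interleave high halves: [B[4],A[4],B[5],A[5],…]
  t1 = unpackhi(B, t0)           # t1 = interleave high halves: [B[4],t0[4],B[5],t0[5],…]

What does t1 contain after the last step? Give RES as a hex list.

t0 = [0x84, 0x2e, 0x79, 0xb9, 0xe7, 0xc2, 0x3c, 0x64]
t1 = [0x84, 0xe7, 0x79, 0xc2, 0xe7, 0x3c, 0x3c, 0x64]

RES = [0x84, 0xe7, 0x79, 0xc2, 0xe7, 0x3c, 0x3c, 0x64]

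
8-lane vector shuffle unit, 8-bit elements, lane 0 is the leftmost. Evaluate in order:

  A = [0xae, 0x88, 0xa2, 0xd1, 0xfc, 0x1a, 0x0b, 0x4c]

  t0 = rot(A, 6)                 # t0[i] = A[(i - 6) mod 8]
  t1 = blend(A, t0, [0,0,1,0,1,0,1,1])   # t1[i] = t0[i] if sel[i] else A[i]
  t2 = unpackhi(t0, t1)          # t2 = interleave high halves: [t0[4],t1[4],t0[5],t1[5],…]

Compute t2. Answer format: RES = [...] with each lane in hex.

→ t0 |a2|d1|fc|1a|0b|4c|ae|88|
→ t1 |ae|88|fc|d1|0b|1a|ae|88|
→ t2 |0b|0b|4c|1a|ae|ae|88|88|

RES = [0x0b, 0x0b, 0x4c, 0x1a, 0xae, 0xae, 0x88, 0x88]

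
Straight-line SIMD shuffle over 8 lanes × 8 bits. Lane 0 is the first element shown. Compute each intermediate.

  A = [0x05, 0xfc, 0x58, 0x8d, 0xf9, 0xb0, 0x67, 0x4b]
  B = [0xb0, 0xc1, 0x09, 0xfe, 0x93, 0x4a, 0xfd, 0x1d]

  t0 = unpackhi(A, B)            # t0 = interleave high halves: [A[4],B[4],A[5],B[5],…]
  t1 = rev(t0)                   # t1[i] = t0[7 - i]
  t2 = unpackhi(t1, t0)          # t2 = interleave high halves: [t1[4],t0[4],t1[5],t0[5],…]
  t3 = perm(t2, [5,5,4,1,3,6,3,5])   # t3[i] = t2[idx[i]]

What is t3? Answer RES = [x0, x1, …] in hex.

RES = [ 0x4b  0x4b  0x93  0x67  0xfd  0xf9  0xfd  0x4b ]

→ t0 |f9|93|b0|4a|67|fd|4b|1d|
→ t1 |1d|4b|fd|67|4a|b0|93|f9|
→ t2 |4a|67|b0|fd|93|4b|f9|1d|
→ t3 |4b|4b|93|67|fd|f9|fd|4b|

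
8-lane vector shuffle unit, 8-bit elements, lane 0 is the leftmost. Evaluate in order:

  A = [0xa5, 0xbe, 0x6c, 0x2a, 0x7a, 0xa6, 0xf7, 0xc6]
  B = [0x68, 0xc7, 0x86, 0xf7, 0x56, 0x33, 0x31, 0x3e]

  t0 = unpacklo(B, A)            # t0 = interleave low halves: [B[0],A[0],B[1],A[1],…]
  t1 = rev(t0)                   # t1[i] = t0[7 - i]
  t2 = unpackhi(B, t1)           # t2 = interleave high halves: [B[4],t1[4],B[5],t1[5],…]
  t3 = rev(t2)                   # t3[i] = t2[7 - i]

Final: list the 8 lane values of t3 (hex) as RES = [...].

RES = [ 0x68  0x3e  0xa5  0x31  0xc7  0x33  0xbe  0x56 ]

→ t0 |68|a5|c7|be|86|6c|f7|2a|
→ t1 |2a|f7|6c|86|be|c7|a5|68|
→ t2 |56|be|33|c7|31|a5|3e|68|
→ t3 |68|3e|a5|31|c7|33|be|56|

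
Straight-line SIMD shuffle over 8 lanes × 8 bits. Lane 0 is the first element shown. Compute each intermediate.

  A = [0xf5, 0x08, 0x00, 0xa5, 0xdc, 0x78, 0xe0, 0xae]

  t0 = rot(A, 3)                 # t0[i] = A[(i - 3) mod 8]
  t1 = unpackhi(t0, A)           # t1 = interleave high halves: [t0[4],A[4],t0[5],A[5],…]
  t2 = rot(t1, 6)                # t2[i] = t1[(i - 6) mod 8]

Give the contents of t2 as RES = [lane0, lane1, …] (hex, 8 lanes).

  t0: 78 e0 ae f5 08 00 a5 dc
  t1: 08 dc 00 78 a5 e0 dc ae
  t2: 00 78 a5 e0 dc ae 08 dc

RES = [0x00, 0x78, 0xa5, 0xe0, 0xdc, 0xae, 0x08, 0xdc]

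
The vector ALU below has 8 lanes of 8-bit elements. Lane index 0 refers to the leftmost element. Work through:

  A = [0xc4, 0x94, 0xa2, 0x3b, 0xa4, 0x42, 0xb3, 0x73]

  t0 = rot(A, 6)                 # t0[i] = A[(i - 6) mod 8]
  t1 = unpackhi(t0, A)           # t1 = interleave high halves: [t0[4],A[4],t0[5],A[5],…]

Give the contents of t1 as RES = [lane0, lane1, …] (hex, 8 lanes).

RES = [ 0xb3  0xa4  0x73  0x42  0xc4  0xb3  0x94  0x73 ]

t0 = [0xa2, 0x3b, 0xa4, 0x42, 0xb3, 0x73, 0xc4, 0x94]
t1 = [0xb3, 0xa4, 0x73, 0x42, 0xc4, 0xb3, 0x94, 0x73]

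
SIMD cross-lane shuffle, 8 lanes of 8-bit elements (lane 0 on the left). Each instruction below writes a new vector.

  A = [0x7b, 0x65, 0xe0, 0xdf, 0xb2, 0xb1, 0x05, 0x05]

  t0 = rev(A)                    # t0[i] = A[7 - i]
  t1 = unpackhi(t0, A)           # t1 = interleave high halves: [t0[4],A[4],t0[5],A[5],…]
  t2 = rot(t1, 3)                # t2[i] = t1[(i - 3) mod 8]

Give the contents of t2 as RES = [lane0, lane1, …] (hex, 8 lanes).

RES = [ 0x05  0x7b  0x05  0xdf  0xb2  0xe0  0xb1  0x65 ]

  t0: 05 05 b1 b2 df e0 65 7b
  t1: df b2 e0 b1 65 05 7b 05
  t2: 05 7b 05 df b2 e0 b1 65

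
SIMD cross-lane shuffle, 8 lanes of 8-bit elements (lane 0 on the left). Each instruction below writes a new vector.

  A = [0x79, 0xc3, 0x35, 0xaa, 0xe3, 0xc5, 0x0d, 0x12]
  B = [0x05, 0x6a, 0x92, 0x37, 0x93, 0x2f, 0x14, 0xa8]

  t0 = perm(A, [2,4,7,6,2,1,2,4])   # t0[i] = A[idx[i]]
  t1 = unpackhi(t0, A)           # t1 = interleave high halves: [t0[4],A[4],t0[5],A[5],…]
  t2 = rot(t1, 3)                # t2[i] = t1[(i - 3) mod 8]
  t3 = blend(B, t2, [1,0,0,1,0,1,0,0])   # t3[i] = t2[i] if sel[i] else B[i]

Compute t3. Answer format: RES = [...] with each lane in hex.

→ t0 |35|e3|12|0d|35|c3|35|e3|
→ t1 |35|e3|c3|c5|35|0d|e3|12|
→ t2 |0d|e3|12|35|e3|c3|c5|35|
→ t3 |0d|6a|92|35|93|c3|14|a8|

RES = [0x0d, 0x6a, 0x92, 0x35, 0x93, 0xc3, 0x14, 0xa8]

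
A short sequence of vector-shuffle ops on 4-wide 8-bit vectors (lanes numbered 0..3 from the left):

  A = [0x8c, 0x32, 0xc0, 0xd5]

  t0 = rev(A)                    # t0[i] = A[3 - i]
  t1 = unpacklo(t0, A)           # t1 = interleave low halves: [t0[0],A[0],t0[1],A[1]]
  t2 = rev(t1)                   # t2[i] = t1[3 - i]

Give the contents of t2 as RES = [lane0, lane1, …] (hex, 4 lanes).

RES = [ 0x32  0xc0  0x8c  0xd5 ]

t0 = [0xd5, 0xc0, 0x32, 0x8c]
t1 = [0xd5, 0x8c, 0xc0, 0x32]
t2 = [0x32, 0xc0, 0x8c, 0xd5]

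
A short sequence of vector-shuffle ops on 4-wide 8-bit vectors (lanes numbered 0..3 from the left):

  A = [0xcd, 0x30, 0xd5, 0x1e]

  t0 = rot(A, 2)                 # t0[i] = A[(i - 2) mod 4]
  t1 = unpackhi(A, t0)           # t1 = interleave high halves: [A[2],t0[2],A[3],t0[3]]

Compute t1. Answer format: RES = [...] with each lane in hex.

→ t0 |d5|1e|cd|30|
→ t1 |d5|cd|1e|30|

RES = [ 0xd5  0xcd  0x1e  0x30 ]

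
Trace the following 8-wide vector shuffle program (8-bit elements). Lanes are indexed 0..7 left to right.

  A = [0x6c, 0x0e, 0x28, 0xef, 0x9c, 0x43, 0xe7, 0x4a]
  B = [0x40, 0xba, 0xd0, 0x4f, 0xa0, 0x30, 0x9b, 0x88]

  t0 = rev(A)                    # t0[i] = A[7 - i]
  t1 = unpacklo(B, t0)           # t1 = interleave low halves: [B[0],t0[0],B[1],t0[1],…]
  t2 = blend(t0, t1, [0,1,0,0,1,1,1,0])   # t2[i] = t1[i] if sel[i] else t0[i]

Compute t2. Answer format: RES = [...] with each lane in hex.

t0 = [0x4a, 0xe7, 0x43, 0x9c, 0xef, 0x28, 0x0e, 0x6c]
t1 = [0x40, 0x4a, 0xba, 0xe7, 0xd0, 0x43, 0x4f, 0x9c]
t2 = [0x4a, 0x4a, 0x43, 0x9c, 0xd0, 0x43, 0x4f, 0x6c]

RES = [0x4a, 0x4a, 0x43, 0x9c, 0xd0, 0x43, 0x4f, 0x6c]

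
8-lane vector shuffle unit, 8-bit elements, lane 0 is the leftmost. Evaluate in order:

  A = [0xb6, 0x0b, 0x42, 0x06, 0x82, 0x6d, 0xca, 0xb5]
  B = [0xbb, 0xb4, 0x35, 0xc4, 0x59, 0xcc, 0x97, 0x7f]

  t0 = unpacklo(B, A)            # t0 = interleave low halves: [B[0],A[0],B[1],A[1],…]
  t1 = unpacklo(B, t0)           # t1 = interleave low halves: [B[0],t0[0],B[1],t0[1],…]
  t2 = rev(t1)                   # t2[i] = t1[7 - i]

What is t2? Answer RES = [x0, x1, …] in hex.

→ t0 |bb|b6|b4|0b|35|42|c4|06|
→ t1 |bb|bb|b4|b6|35|b4|c4|0b|
→ t2 |0b|c4|b4|35|b6|b4|bb|bb|

RES = [0x0b, 0xc4, 0xb4, 0x35, 0xb6, 0xb4, 0xbb, 0xbb]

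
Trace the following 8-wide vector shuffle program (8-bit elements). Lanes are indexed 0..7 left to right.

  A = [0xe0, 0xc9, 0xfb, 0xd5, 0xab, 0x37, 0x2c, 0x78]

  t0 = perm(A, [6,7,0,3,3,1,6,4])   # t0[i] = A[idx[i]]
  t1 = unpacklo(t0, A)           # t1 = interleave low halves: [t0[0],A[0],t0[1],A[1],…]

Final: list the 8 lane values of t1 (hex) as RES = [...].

RES = [ 0x2c  0xe0  0x78  0xc9  0xe0  0xfb  0xd5  0xd5 ]

→ t0 |2c|78|e0|d5|d5|c9|2c|ab|
→ t1 |2c|e0|78|c9|e0|fb|d5|d5|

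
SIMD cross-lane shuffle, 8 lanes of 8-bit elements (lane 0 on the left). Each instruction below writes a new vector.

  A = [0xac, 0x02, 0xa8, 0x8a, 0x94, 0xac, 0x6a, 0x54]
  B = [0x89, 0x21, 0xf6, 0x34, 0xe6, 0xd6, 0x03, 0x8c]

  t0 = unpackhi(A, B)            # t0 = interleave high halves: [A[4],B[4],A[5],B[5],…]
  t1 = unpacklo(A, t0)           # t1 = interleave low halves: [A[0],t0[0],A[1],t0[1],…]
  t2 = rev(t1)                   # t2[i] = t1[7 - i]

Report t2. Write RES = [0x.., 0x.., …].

  t0: 94 e6 ac d6 6a 03 54 8c
  t1: ac 94 02 e6 a8 ac 8a d6
  t2: d6 8a ac a8 e6 02 94 ac

RES = [0xd6, 0x8a, 0xac, 0xa8, 0xe6, 0x02, 0x94, 0xac]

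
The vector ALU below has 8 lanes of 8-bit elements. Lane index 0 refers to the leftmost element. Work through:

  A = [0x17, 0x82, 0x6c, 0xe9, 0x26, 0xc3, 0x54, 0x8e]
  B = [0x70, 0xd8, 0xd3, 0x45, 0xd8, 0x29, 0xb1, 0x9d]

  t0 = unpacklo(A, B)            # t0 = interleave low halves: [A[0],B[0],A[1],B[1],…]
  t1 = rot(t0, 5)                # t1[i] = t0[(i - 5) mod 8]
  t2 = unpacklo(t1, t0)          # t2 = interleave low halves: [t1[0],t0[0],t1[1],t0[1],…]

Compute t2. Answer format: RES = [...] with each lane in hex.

RES = [ 0xd8  0x17  0x6c  0x70  0xd3  0x82  0xe9  0xd8 ]

  t0: 17 70 82 d8 6c d3 e9 45
  t1: d8 6c d3 e9 45 17 70 82
  t2: d8 17 6c 70 d3 82 e9 d8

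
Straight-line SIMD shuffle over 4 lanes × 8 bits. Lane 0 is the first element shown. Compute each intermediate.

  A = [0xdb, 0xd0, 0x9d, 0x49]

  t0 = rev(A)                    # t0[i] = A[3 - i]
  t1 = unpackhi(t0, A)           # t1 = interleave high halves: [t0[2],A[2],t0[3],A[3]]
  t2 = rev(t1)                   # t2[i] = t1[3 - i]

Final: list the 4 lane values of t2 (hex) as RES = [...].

RES = [0x49, 0xdb, 0x9d, 0xd0]

  t0: 49 9d d0 db
  t1: d0 9d db 49
  t2: 49 db 9d d0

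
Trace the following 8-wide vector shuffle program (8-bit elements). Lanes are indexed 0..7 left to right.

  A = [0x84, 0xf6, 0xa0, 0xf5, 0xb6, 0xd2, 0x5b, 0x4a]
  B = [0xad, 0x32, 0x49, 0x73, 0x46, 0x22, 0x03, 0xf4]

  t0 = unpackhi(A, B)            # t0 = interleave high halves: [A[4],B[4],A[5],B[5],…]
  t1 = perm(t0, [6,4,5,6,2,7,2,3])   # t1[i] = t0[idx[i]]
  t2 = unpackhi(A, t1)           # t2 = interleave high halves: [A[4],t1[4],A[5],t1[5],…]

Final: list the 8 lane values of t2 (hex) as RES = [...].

→ t0 |b6|46|d2|22|5b|03|4a|f4|
→ t1 |4a|5b|03|4a|d2|f4|d2|22|
→ t2 |b6|d2|d2|f4|5b|d2|4a|22|

RES = [0xb6, 0xd2, 0xd2, 0xf4, 0x5b, 0xd2, 0x4a, 0x22]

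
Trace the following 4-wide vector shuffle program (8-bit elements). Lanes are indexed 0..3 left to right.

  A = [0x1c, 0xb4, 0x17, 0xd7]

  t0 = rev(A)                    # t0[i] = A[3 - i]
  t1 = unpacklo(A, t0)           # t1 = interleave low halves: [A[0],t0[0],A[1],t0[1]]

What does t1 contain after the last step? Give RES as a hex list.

RES = [ 0x1c  0xd7  0xb4  0x17 ]

  t0: d7 17 b4 1c
  t1: 1c d7 b4 17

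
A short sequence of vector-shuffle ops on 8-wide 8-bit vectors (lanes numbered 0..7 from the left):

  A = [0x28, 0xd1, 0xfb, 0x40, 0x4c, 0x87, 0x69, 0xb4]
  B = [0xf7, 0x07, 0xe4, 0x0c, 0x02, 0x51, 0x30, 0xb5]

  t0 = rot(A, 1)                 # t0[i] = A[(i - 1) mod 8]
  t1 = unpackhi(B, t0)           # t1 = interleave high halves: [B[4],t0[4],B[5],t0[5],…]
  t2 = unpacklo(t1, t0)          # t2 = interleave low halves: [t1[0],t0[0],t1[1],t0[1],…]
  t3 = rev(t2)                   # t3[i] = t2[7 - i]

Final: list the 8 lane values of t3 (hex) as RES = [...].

  t0: b4 28 d1 fb 40 4c 87 69
  t1: 02 40 51 4c 30 87 b5 69
  t2: 02 b4 40 28 51 d1 4c fb
  t3: fb 4c d1 51 28 40 b4 02

RES = [ 0xfb  0x4c  0xd1  0x51  0x28  0x40  0xb4  0x02 ]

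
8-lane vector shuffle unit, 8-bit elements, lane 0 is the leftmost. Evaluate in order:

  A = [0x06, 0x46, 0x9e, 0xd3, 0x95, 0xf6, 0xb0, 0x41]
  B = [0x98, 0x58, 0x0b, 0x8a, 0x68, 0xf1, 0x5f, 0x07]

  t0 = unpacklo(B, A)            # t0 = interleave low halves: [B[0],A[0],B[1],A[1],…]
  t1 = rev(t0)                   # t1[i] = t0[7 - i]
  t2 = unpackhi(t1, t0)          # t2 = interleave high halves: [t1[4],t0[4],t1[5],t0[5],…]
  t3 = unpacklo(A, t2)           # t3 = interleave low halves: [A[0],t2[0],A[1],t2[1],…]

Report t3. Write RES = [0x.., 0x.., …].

RES = [ 0x06  0x46  0x46  0x0b  0x9e  0x58  0xd3  0x9e ]

  t0: 98 06 58 46 0b 9e 8a d3
  t1: d3 8a 9e 0b 46 58 06 98
  t2: 46 0b 58 9e 06 8a 98 d3
  t3: 06 46 46 0b 9e 58 d3 9e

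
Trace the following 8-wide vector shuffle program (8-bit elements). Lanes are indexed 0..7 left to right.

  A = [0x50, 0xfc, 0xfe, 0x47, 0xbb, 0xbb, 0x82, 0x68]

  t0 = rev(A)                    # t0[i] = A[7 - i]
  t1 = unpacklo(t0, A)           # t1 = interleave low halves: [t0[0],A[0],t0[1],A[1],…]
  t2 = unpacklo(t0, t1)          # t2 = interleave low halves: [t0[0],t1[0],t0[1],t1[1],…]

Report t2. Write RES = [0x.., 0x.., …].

RES = [0x68, 0x68, 0x82, 0x50, 0xbb, 0x82, 0xbb, 0xfc]

  t0: 68 82 bb bb 47 fe fc 50
  t1: 68 50 82 fc bb fe bb 47
  t2: 68 68 82 50 bb 82 bb fc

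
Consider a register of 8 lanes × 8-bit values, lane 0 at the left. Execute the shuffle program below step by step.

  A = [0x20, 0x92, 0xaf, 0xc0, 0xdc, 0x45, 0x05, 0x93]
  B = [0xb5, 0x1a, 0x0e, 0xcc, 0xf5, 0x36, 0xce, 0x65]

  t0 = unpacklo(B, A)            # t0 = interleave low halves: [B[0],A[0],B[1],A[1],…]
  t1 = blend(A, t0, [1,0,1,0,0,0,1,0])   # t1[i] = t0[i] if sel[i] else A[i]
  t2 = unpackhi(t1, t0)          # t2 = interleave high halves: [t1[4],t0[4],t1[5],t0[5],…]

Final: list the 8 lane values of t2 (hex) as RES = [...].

t0 = [0xb5, 0x20, 0x1a, 0x92, 0x0e, 0xaf, 0xcc, 0xc0]
t1 = [0xb5, 0x92, 0x1a, 0xc0, 0xdc, 0x45, 0xcc, 0x93]
t2 = [0xdc, 0x0e, 0x45, 0xaf, 0xcc, 0xcc, 0x93, 0xc0]

RES = [ 0xdc  0x0e  0x45  0xaf  0xcc  0xcc  0x93  0xc0 ]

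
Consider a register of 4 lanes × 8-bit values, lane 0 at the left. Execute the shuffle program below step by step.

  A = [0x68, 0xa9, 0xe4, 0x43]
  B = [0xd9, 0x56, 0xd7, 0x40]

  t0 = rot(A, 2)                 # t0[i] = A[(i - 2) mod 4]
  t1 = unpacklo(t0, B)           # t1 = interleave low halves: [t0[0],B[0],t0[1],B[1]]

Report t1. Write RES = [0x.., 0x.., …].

RES = [ 0xe4  0xd9  0x43  0x56 ]

→ t0 |e4|43|68|a9|
→ t1 |e4|d9|43|56|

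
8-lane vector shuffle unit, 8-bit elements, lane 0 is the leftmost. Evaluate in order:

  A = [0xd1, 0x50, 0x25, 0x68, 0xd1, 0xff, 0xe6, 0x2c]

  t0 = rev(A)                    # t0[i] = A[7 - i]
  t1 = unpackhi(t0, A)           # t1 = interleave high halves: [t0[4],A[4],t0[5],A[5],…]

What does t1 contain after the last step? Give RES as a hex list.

  t0: 2c e6 ff d1 68 25 50 d1
  t1: 68 d1 25 ff 50 e6 d1 2c

RES = [0x68, 0xd1, 0x25, 0xff, 0x50, 0xe6, 0xd1, 0x2c]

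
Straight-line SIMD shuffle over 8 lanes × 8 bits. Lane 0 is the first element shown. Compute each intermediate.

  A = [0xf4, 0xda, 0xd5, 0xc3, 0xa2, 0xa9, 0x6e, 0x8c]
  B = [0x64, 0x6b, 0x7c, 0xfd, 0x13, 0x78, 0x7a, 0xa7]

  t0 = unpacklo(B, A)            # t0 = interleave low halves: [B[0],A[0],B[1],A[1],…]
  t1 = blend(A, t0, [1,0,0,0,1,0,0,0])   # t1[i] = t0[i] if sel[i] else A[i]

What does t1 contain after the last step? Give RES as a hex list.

RES = [ 0x64  0xda  0xd5  0xc3  0x7c  0xa9  0x6e  0x8c ]

t0 = [0x64, 0xf4, 0x6b, 0xda, 0x7c, 0xd5, 0xfd, 0xc3]
t1 = [0x64, 0xda, 0xd5, 0xc3, 0x7c, 0xa9, 0x6e, 0x8c]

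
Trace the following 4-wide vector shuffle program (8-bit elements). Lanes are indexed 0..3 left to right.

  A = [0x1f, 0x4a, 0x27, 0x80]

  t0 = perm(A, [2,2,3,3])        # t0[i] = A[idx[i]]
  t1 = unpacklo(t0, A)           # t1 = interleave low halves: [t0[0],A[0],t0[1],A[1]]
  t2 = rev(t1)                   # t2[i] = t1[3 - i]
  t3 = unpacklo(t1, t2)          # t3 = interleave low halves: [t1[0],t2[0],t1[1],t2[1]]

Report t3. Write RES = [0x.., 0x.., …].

RES = [ 0x27  0x4a  0x1f  0x27 ]

t0 = [0x27, 0x27, 0x80, 0x80]
t1 = [0x27, 0x1f, 0x27, 0x4a]
t2 = [0x4a, 0x27, 0x1f, 0x27]
t3 = [0x27, 0x4a, 0x1f, 0x27]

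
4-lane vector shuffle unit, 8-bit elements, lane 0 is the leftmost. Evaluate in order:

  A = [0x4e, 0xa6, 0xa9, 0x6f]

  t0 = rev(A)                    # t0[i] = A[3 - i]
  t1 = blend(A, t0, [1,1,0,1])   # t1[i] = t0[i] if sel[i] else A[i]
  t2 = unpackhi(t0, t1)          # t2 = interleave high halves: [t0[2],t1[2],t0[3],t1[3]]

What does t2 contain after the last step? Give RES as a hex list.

RES = [ 0xa6  0xa9  0x4e  0x4e ]

→ t0 |6f|a9|a6|4e|
→ t1 |6f|a9|a9|4e|
→ t2 |a6|a9|4e|4e|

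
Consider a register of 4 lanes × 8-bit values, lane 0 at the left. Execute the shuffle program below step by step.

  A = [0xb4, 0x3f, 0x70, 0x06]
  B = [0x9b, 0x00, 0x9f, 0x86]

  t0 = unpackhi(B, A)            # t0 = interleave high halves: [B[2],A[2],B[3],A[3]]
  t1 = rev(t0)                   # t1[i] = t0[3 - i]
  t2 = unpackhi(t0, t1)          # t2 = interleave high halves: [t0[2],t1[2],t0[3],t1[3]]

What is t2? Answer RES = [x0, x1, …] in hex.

t0 = [0x9f, 0x70, 0x86, 0x06]
t1 = [0x06, 0x86, 0x70, 0x9f]
t2 = [0x86, 0x70, 0x06, 0x9f]

RES = [0x86, 0x70, 0x06, 0x9f]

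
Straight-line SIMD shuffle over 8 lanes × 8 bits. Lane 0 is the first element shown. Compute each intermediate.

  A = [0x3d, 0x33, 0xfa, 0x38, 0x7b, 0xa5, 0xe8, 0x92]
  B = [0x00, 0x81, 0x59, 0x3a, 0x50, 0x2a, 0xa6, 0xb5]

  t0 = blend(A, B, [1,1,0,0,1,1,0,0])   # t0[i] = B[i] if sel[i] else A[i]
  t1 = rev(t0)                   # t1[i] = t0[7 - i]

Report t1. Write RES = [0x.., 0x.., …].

RES = [ 0x92  0xe8  0x2a  0x50  0x38  0xfa  0x81  0x00 ]

→ t0 |00|81|fa|38|50|2a|e8|92|
→ t1 |92|e8|2a|50|38|fa|81|00|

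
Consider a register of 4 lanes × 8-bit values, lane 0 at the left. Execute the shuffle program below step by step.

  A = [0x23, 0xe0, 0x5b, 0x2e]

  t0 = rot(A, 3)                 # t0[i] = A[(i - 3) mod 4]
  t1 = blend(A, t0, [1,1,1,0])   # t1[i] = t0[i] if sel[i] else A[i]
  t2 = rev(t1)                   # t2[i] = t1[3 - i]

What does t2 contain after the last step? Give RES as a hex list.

RES = [0x2e, 0x2e, 0x5b, 0xe0]

→ t0 |e0|5b|2e|23|
→ t1 |e0|5b|2e|2e|
→ t2 |2e|2e|5b|e0|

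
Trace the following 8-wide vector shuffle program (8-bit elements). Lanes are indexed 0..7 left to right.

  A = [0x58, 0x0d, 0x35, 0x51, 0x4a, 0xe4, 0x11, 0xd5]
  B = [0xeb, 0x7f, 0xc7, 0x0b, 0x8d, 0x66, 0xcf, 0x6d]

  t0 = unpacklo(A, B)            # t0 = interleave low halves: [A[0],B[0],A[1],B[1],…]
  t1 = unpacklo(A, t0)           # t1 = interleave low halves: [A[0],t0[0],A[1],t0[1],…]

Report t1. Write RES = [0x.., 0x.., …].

t0 = [0x58, 0xeb, 0x0d, 0x7f, 0x35, 0xc7, 0x51, 0x0b]
t1 = [0x58, 0x58, 0x0d, 0xeb, 0x35, 0x0d, 0x51, 0x7f]

RES = [0x58, 0x58, 0x0d, 0xeb, 0x35, 0x0d, 0x51, 0x7f]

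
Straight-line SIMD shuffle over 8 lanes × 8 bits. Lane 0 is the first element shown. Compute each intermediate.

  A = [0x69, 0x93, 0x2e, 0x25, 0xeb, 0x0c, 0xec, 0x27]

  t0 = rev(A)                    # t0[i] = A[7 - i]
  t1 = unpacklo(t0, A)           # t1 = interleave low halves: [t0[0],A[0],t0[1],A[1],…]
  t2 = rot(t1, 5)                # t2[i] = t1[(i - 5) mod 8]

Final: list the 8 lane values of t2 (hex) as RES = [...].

  t0: 27 ec 0c eb 25 2e 93 69
  t1: 27 69 ec 93 0c 2e eb 25
  t2: 93 0c 2e eb 25 27 69 ec

RES = [ 0x93  0x0c  0x2e  0xeb  0x25  0x27  0x69  0xec ]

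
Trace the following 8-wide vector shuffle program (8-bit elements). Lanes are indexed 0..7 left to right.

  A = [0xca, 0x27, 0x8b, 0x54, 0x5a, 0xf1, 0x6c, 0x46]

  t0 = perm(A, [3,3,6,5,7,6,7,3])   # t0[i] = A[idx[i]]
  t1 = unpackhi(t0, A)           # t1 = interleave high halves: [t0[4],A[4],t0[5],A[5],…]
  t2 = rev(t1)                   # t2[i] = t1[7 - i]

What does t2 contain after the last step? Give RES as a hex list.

RES = [0x46, 0x54, 0x6c, 0x46, 0xf1, 0x6c, 0x5a, 0x46]

t0 = [0x54, 0x54, 0x6c, 0xf1, 0x46, 0x6c, 0x46, 0x54]
t1 = [0x46, 0x5a, 0x6c, 0xf1, 0x46, 0x6c, 0x54, 0x46]
t2 = [0x46, 0x54, 0x6c, 0x46, 0xf1, 0x6c, 0x5a, 0x46]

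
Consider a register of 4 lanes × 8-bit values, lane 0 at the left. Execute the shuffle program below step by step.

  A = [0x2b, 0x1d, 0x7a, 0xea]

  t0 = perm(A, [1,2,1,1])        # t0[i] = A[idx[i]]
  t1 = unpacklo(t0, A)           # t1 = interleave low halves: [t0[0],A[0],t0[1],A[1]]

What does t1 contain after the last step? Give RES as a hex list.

t0 = [0x1d, 0x7a, 0x1d, 0x1d]
t1 = [0x1d, 0x2b, 0x7a, 0x1d]

RES = [ 0x1d  0x2b  0x7a  0x1d ]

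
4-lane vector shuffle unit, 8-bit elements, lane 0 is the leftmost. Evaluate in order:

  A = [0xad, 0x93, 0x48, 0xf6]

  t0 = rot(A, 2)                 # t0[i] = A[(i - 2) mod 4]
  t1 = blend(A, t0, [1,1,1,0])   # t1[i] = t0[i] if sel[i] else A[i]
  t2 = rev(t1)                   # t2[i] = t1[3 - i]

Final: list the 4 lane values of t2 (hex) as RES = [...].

t0 = [0x48, 0xf6, 0xad, 0x93]
t1 = [0x48, 0xf6, 0xad, 0xf6]
t2 = [0xf6, 0xad, 0xf6, 0x48]

RES = [0xf6, 0xad, 0xf6, 0x48]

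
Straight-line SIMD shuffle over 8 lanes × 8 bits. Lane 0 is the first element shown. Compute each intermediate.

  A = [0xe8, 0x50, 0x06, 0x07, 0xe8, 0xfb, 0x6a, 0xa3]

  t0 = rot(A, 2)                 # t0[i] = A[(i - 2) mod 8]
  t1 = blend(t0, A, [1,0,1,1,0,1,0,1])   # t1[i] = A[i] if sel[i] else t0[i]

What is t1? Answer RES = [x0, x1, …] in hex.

→ t0 |6a|a3|e8|50|06|07|e8|fb|
→ t1 |e8|a3|06|07|06|fb|e8|a3|

RES = [ 0xe8  0xa3  0x06  0x07  0x06  0xfb  0xe8  0xa3 ]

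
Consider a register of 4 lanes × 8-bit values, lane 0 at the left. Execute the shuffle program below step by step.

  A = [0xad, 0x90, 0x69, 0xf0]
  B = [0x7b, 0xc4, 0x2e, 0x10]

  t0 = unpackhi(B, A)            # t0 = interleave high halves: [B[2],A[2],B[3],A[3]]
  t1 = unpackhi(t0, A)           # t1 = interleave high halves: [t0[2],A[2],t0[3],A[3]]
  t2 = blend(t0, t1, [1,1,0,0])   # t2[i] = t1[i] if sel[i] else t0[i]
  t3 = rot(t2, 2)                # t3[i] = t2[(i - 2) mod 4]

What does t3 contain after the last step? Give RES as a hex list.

RES = [0x10, 0xf0, 0x10, 0x69]

  t0: 2e 69 10 f0
  t1: 10 69 f0 f0
  t2: 10 69 10 f0
  t3: 10 f0 10 69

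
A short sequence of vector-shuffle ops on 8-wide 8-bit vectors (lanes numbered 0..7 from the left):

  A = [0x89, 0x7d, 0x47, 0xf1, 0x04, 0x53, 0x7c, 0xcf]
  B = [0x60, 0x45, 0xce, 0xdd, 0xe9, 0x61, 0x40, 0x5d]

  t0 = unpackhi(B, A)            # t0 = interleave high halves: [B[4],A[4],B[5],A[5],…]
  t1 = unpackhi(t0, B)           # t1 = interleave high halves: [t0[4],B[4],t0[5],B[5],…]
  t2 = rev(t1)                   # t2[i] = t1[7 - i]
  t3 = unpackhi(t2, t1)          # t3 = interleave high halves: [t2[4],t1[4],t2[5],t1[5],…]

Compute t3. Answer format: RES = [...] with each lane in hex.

→ t0 |e9|04|61|53|40|7c|5d|cf|
→ t1 |40|e9|7c|61|5d|40|cf|5d|
→ t2 |5d|cf|40|5d|61|7c|e9|40|
→ t3 |61|5d|7c|40|e9|cf|40|5d|

RES = [ 0x61  0x5d  0x7c  0x40  0xe9  0xcf  0x40  0x5d ]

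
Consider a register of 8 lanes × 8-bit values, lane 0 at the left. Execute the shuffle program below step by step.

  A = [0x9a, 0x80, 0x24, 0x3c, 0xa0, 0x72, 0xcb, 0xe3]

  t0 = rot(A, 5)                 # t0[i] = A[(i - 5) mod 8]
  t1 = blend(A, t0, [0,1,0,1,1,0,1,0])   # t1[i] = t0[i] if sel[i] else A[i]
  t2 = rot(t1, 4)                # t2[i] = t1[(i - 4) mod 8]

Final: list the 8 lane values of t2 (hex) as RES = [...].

  t0: 3c a0 72 cb e3 9a 80 24
  t1: 9a a0 24 cb e3 72 80 e3
  t2: e3 72 80 e3 9a a0 24 cb

RES = [ 0xe3  0x72  0x80  0xe3  0x9a  0xa0  0x24  0xcb ]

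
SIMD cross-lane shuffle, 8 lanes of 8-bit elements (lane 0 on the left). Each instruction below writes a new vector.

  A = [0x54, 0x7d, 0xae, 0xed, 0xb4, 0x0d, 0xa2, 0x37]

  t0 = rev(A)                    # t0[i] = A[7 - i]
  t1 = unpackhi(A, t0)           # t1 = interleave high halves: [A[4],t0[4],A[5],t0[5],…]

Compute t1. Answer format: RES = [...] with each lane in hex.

→ t0 |37|a2|0d|b4|ed|ae|7d|54|
→ t1 |b4|ed|0d|ae|a2|7d|37|54|

RES = [ 0xb4  0xed  0x0d  0xae  0xa2  0x7d  0x37  0x54 ]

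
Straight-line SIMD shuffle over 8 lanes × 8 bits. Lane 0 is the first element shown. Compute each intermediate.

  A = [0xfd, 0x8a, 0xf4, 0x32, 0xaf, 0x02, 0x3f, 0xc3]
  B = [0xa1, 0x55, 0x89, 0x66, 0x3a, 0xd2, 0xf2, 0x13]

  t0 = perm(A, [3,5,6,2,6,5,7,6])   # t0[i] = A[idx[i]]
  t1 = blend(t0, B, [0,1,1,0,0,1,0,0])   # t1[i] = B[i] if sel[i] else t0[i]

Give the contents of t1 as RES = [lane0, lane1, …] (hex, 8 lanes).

RES = [ 0x32  0x55  0x89  0xf4  0x3f  0xd2  0xc3  0x3f ]

t0 = [0x32, 0x02, 0x3f, 0xf4, 0x3f, 0x02, 0xc3, 0x3f]
t1 = [0x32, 0x55, 0x89, 0xf4, 0x3f, 0xd2, 0xc3, 0x3f]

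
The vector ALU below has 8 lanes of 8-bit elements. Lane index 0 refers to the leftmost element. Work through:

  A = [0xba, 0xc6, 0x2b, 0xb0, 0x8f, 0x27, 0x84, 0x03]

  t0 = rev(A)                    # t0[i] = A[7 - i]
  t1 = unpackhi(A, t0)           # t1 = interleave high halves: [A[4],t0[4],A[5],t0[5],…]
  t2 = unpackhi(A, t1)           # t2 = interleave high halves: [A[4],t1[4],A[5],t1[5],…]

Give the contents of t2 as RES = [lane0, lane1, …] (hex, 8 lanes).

t0 = [0x03, 0x84, 0x27, 0x8f, 0xb0, 0x2b, 0xc6, 0xba]
t1 = [0x8f, 0xb0, 0x27, 0x2b, 0x84, 0xc6, 0x03, 0xba]
t2 = [0x8f, 0x84, 0x27, 0xc6, 0x84, 0x03, 0x03, 0xba]

RES = [ 0x8f  0x84  0x27  0xc6  0x84  0x03  0x03  0xba ]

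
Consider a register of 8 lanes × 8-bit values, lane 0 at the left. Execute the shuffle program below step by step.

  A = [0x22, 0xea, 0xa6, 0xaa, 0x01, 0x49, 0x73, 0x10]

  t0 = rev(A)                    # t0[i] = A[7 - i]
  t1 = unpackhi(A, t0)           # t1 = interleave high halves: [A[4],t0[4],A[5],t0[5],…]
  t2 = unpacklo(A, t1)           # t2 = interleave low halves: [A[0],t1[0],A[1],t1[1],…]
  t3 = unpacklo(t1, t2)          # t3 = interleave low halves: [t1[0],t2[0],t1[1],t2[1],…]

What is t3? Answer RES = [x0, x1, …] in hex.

RES = [0x01, 0x22, 0xaa, 0x01, 0x49, 0xea, 0xa6, 0xaa]

  t0: 10 73 49 01 aa a6 ea 22
  t1: 01 aa 49 a6 73 ea 10 22
  t2: 22 01 ea aa a6 49 aa a6
  t3: 01 22 aa 01 49 ea a6 aa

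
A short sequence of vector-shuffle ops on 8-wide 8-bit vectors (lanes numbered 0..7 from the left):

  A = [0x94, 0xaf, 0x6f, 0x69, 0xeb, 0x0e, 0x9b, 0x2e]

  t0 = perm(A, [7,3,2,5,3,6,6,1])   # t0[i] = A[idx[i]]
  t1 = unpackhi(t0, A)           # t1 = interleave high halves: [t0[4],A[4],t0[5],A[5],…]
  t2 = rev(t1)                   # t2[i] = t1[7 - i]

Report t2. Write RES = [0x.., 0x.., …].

  t0: 2e 69 6f 0e 69 9b 9b af
  t1: 69 eb 9b 0e 9b 9b af 2e
  t2: 2e af 9b 9b 0e 9b eb 69

RES = [0x2e, 0xaf, 0x9b, 0x9b, 0x0e, 0x9b, 0xeb, 0x69]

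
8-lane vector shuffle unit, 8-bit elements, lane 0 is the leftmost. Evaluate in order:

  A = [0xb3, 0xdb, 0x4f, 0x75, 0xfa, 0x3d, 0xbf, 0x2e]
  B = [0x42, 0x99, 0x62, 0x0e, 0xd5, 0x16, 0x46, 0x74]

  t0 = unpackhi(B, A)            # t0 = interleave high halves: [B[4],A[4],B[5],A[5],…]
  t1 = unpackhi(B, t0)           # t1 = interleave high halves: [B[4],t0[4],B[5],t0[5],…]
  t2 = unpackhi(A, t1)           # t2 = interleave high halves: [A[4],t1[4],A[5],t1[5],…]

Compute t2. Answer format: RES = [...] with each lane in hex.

→ t0 |d5|fa|16|3d|46|bf|74|2e|
→ t1 |d5|46|16|bf|46|74|74|2e|
→ t2 |fa|46|3d|74|bf|74|2e|2e|

RES = [ 0xfa  0x46  0x3d  0x74  0xbf  0x74  0x2e  0x2e ]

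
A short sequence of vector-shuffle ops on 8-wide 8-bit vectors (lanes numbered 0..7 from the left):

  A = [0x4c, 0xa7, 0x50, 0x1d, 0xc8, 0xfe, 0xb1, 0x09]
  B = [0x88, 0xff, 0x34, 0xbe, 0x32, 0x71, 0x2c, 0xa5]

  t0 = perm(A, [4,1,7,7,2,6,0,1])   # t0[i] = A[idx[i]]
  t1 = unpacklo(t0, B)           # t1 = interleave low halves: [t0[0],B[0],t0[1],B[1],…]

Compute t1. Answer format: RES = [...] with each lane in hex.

  t0: c8 a7 09 09 50 b1 4c a7
  t1: c8 88 a7 ff 09 34 09 be

RES = [0xc8, 0x88, 0xa7, 0xff, 0x09, 0x34, 0x09, 0xbe]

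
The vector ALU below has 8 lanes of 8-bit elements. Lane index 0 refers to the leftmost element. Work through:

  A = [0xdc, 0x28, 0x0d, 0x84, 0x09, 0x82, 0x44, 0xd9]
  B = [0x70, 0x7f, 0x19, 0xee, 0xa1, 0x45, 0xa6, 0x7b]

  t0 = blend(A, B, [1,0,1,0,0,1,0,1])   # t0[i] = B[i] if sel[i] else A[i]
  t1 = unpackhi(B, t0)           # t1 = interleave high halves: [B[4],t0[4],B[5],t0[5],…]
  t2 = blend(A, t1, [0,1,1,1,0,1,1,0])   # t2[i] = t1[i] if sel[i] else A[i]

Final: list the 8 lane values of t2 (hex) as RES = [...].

  t0: 70 28 19 84 09 45 44 7b
  t1: a1 09 45 45 a6 44 7b 7b
  t2: dc 09 45 45 09 44 7b d9

RES = [ 0xdc  0x09  0x45  0x45  0x09  0x44  0x7b  0xd9 ]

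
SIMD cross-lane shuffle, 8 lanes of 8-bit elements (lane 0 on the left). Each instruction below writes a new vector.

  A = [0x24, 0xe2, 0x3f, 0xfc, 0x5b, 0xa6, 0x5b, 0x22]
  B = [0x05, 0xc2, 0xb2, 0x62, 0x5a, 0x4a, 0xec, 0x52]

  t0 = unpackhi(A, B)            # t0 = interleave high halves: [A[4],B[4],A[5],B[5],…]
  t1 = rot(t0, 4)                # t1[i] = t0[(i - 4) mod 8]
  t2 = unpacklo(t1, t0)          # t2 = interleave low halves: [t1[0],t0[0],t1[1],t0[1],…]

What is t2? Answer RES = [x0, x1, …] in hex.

RES = [ 0x5b  0x5b  0xec  0x5a  0x22  0xa6  0x52  0x4a ]

  t0: 5b 5a a6 4a 5b ec 22 52
  t1: 5b ec 22 52 5b 5a a6 4a
  t2: 5b 5b ec 5a 22 a6 52 4a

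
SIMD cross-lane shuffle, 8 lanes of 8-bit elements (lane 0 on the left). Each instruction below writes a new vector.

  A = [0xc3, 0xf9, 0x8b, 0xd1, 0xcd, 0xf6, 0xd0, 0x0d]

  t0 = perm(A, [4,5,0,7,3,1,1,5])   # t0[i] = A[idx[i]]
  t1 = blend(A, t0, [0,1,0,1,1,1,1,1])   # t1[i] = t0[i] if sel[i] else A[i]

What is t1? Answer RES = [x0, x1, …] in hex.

  t0: cd f6 c3 0d d1 f9 f9 f6
  t1: c3 f6 8b 0d d1 f9 f9 f6

RES = [ 0xc3  0xf6  0x8b  0x0d  0xd1  0xf9  0xf9  0xf6 ]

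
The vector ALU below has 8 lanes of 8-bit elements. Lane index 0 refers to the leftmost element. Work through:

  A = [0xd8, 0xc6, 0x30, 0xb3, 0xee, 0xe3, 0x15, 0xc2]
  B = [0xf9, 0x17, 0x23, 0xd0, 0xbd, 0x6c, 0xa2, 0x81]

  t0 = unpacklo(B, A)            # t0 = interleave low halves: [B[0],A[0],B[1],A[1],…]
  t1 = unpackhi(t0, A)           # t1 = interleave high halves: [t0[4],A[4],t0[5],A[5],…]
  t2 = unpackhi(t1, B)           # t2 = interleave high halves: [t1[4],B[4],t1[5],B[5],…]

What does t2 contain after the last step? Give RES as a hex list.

RES = [ 0xd0  0xbd  0x15  0x6c  0xb3  0xa2  0xc2  0x81 ]

→ t0 |f9|d8|17|c6|23|30|d0|b3|
→ t1 |23|ee|30|e3|d0|15|b3|c2|
→ t2 |d0|bd|15|6c|b3|a2|c2|81|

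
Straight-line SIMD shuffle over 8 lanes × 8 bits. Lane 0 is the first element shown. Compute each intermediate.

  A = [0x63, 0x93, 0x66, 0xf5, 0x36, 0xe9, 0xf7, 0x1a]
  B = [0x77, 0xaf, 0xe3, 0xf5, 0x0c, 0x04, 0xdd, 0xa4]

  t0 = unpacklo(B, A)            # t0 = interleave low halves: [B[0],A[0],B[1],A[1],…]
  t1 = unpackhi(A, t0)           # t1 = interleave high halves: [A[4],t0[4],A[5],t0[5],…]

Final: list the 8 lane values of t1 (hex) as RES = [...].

RES = [0x36, 0xe3, 0xe9, 0x66, 0xf7, 0xf5, 0x1a, 0xf5]

  t0: 77 63 af 93 e3 66 f5 f5
  t1: 36 e3 e9 66 f7 f5 1a f5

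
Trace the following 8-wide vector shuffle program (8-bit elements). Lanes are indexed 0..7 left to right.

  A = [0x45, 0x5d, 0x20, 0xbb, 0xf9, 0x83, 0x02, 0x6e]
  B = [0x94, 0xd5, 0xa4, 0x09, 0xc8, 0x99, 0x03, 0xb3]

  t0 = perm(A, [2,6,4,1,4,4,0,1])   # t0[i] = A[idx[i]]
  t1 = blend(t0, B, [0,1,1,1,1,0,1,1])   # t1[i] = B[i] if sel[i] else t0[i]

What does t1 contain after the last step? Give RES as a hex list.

RES = [0x20, 0xd5, 0xa4, 0x09, 0xc8, 0xf9, 0x03, 0xb3]

  t0: 20 02 f9 5d f9 f9 45 5d
  t1: 20 d5 a4 09 c8 f9 03 b3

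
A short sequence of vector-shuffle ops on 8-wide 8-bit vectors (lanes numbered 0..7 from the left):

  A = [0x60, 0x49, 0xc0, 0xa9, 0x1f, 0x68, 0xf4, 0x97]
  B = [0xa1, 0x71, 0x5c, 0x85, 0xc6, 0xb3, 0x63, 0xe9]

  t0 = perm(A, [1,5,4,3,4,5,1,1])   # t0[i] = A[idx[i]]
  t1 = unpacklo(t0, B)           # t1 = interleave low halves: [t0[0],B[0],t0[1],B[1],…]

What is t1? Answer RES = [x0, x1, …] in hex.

  t0: 49 68 1f a9 1f 68 49 49
  t1: 49 a1 68 71 1f 5c a9 85

RES = [0x49, 0xa1, 0x68, 0x71, 0x1f, 0x5c, 0xa9, 0x85]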